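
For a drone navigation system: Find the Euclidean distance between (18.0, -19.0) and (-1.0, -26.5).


dx=-19, dy=-7.5
d^2 = (-19)^2 + (-7.5)^2 = 417.25
d = sqrt(417.25) = 20.4267

20.4267


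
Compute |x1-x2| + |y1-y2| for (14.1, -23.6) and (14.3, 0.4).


|14.1-14.3| + |(-23.6)-0.4| = 0.2 + 24 = 24.2

24.2


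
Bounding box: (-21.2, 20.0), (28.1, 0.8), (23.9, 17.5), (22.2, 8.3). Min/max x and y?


x range: [-21.2, 28.1]
y range: [0.8, 20]
Bounding box: (-21.2,0.8) to (28.1,20)

(-21.2,0.8) to (28.1,20)


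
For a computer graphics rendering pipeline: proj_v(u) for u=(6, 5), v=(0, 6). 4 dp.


u.v = 30, |v| = sqrt(36) = 6
Scalar projection = u.v / |v| = 30 / sqrt(36) = 5

5


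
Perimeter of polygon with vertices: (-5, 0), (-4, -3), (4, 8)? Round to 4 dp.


Sides: (-5, 0)->(-4, -3): sqrt(10) = 3.162278, (-4, -3)->(4, 8): sqrt(185) = 13.601471, (4, 8)->(-5, 0): sqrt(145) = 12.041595
Sum = 28.805344
Perimeter = 28.8053

28.8053


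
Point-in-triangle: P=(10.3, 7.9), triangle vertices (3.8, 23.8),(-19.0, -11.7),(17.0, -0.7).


Cross products: AB x AP = 593.27, BC x BP = 383.3, CA x CP = 50.63
All same sign? yes

Yes, inside


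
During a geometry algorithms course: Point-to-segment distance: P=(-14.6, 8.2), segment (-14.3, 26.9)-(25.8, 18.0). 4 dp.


Project P onto AB: t = 0.0915 (clamped to [0,1])
Closest point on segment: (-10.6304, 26.0855)
Distance: 18.3208

18.3208


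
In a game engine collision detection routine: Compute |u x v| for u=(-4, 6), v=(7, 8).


|u x v| = |(-4)*8 - 6*7|
= |(-32) - 42| = 74

74


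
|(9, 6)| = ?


|u| = sqrt(9^2 + 6^2) = sqrt(117) = 10.8167

10.8167


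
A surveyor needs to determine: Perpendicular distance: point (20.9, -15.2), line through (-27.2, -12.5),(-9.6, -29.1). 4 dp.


|cross product| = 750.94
|line direction| = sqrt(585.32) = 24.1934
Distance = 750.94/sqrt(585.32) = 31.0391

31.0391


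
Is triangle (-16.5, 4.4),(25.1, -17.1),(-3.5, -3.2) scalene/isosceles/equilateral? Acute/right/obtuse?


Side lengths squared: AB^2=2192.81, BC^2=1011.17, CA^2=226.76
Sorted: [226.76, 1011.17, 2192.81]
By sides: Scalene, By angles: Obtuse

Scalene, Obtuse


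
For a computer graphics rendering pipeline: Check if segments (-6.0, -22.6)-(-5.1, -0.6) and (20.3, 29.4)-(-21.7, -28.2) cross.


Cross products: d1=669.12, d2=-203.04, d3=-531.8, d4=340.36
d1*d2 < 0 and d3*d4 < 0? yes

Yes, they intersect


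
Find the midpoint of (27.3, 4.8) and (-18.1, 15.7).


M = ((27.3+(-18.1))/2, (4.8+15.7)/2)
= (4.6, 10.25)

(4.6, 10.25)


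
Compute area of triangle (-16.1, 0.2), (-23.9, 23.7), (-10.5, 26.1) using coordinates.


Area = |x_A(y_B-y_C) + x_B(y_C-y_A) + x_C(y_A-y_B)|/2
= |38.64 + (-619.01) + 246.75|/2
= 333.62/2 = 166.81

166.81


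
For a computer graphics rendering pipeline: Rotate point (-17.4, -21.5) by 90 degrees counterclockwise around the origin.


90° CCW: (x,y) -> (-y, x)
(-17.4,-21.5) -> (21.5, -17.4)

(21.5, -17.4)


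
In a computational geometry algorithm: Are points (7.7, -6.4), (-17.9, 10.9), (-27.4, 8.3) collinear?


Cross product: ((-17.9)-7.7)*(8.3-(-6.4)) - (10.9-(-6.4))*((-27.4)-7.7)
= 230.91

No, not collinear


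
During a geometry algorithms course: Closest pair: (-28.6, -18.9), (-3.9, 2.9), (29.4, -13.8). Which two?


d(P0,P1) = 32.9443, d(P0,P2) = 58.2238, d(P1,P2) = 37.2529
Closest: P0 and P1

Closest pair: (-28.6, -18.9) and (-3.9, 2.9), distance = 32.9443


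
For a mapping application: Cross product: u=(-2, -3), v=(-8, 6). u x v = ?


u x v = u_x*v_y - u_y*v_x = (-2)*6 - (-3)*(-8)
= (-12) - 24 = -36

-36


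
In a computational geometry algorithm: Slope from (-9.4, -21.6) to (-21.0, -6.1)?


slope = (y2-y1)/(x2-x1) = ((-6.1)-(-21.6))/((-21)-(-9.4)) = 15.5/(-11.6) = -1.3362

-1.3362


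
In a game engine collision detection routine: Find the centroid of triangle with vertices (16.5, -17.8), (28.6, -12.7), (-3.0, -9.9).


Centroid = ((x_A+x_B+x_C)/3, (y_A+y_B+y_C)/3)
= ((16.5+28.6+(-3))/3, ((-17.8)+(-12.7)+(-9.9))/3)
= (14.0333, -13.4667)

(14.0333, -13.4667)


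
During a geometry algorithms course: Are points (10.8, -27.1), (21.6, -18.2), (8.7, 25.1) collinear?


Cross product: (21.6-10.8)*(25.1-(-27.1)) - ((-18.2)-(-27.1))*(8.7-10.8)
= 582.45

No, not collinear


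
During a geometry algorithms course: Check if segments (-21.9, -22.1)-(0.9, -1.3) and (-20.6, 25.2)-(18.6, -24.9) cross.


Cross products: d1=-1919.29, d2=38.35, d3=1051.4, d4=-906.24
d1*d2 < 0 and d3*d4 < 0? yes

Yes, they intersect


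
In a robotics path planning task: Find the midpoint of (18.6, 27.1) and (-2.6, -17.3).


M = ((18.6+(-2.6))/2, (27.1+(-17.3))/2)
= (8, 4.9)

(8, 4.9)


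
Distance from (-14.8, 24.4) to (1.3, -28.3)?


dx=16.1, dy=-52.7
d^2 = 16.1^2 + (-52.7)^2 = 3036.5
d = sqrt(3036.5) = 55.1044

55.1044


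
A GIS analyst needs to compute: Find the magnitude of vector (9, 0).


|u| = sqrt(9^2 + 0^2) = sqrt(81) = 9

9


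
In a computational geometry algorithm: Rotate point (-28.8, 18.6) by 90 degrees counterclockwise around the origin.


90° CCW: (x,y) -> (-y, x)
(-28.8,18.6) -> (-18.6, -28.8)

(-18.6, -28.8)


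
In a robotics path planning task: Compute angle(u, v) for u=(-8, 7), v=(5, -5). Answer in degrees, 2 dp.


u.v = -75, |u| = sqrt(113) = 10.6301, |v| = sqrt(50) = 7.0711
cos(theta) = u.v/(|u||v|) = -75/sqrt(5650) = -0.997785
theta = acos(-0.997785) = 176.19 degrees

176.19 degrees


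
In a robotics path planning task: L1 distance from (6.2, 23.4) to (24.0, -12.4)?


|6.2-24| + |23.4-(-12.4)| = 17.8 + 35.8 = 53.6

53.6


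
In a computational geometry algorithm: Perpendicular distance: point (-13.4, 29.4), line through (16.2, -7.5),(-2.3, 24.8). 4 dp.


|cross product| = 273.43
|line direction| = sqrt(1385.54) = 37.2228
Distance = 273.43/sqrt(1385.54) = 7.3458

7.3458


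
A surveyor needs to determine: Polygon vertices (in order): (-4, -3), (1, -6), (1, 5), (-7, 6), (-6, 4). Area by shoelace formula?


Shoelace sum: ((-4)*(-6) - 1*(-3)) + (1*5 - 1*(-6)) + (1*6 - (-7)*5) + ((-7)*4 - (-6)*6) + ((-6)*(-3) - (-4)*4)
= 121
Area = |121|/2 = 60.5

60.5


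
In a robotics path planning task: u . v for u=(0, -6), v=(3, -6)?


u . v = u_x*v_x + u_y*v_y = 0*3 + (-6)*(-6)
= 0 + 36 = 36

36


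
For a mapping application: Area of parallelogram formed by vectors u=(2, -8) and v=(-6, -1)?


|u x v| = |2*(-1) - (-8)*(-6)|
= |(-2) - 48| = 50

50


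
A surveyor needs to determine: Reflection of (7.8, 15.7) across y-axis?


Reflection over y-axis: (x,y) -> (-x,y)
(7.8, 15.7) -> (-7.8, 15.7)

(-7.8, 15.7)


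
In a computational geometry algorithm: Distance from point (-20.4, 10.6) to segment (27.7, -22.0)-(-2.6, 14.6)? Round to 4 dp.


Project P onto AB: t = 1 (clamped to [0,1])
Closest point on segment: (-2.6, 14.6)
Distance: 18.2439

18.2439


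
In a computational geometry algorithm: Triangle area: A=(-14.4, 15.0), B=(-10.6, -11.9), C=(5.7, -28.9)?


Area = |x_A(y_B-y_C) + x_B(y_C-y_A) + x_C(y_A-y_B)|/2
= |(-244.8) + 465.34 + 153.33|/2
= 373.87/2 = 186.935

186.935


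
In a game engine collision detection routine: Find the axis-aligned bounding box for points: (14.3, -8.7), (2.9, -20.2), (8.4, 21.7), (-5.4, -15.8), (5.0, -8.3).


x range: [-5.4, 14.3]
y range: [-20.2, 21.7]
Bounding box: (-5.4,-20.2) to (14.3,21.7)

(-5.4,-20.2) to (14.3,21.7)


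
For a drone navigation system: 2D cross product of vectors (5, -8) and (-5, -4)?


u x v = u_x*v_y - u_y*v_x = 5*(-4) - (-8)*(-5)
= (-20) - 40 = -60

-60


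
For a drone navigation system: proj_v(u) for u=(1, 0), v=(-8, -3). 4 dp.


u.v = -8, |v| = sqrt(73) = 8.544
Scalar projection = u.v / |v| = -8 / sqrt(73) = -0.9363

-0.9363


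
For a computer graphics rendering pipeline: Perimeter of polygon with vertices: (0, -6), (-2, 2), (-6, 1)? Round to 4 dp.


Sides: (0, -6)->(-2, 2): sqrt(68) = 8.246211, (-2, 2)->(-6, 1): sqrt(17) = 4.123106, (-6, 1)->(0, -6): sqrt(85) = 9.219544
Sum = 21.588861
Perimeter = 21.5889

21.5889


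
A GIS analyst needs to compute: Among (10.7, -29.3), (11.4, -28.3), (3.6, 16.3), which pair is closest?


d(P0,P1) = 1.2207, d(P0,P2) = 46.1494, d(P1,P2) = 45.2769
Closest: P0 and P1

Closest pair: (10.7, -29.3) and (11.4, -28.3), distance = 1.2207


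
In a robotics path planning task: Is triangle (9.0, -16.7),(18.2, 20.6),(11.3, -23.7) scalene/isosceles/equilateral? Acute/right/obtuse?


Side lengths squared: AB^2=1475.93, BC^2=2010.1, CA^2=54.29
Sorted: [54.29, 1475.93, 2010.1]
By sides: Scalene, By angles: Obtuse

Scalene, Obtuse


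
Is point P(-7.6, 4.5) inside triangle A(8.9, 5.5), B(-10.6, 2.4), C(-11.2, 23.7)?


Cross products: AB x AP = -31.65, BC x BP = -65.16, CA x CP = -320.4
All same sign? yes

Yes, inside


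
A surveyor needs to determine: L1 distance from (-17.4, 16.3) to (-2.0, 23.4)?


|(-17.4)-(-2)| + |16.3-23.4| = 15.4 + 7.1 = 22.5

22.5


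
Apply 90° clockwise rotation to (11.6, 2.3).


90° CW: (x,y) -> (y, -x)
(11.6,2.3) -> (2.3, -11.6)

(2.3, -11.6)


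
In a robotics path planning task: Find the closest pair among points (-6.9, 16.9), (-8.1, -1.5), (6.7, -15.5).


d(P0,P1) = 18.4391, d(P0,P2) = 35.1386, d(P1,P2) = 20.3725
Closest: P0 and P1

Closest pair: (-6.9, 16.9) and (-8.1, -1.5), distance = 18.4391


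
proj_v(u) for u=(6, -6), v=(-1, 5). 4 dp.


u.v = -36, |v| = sqrt(26) = 5.099
Scalar projection = u.v / |v| = -36 / sqrt(26) = -7.0602

-7.0602


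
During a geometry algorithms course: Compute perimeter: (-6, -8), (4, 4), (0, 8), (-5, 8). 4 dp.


Sides: (-6, -8)->(4, 4): sqrt(244) = 15.620499, (4, 4)->(0, 8): sqrt(32) = 5.656854, (0, 8)->(-5, 8): sqrt(25) = 5, (-5, 8)->(-6, -8): sqrt(257) = 16.03122
Sum = 42.308573
Perimeter = 42.3086

42.3086


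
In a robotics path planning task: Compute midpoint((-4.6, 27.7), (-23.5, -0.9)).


M = (((-4.6)+(-23.5))/2, (27.7+(-0.9))/2)
= (-14.05, 13.4)

(-14.05, 13.4)


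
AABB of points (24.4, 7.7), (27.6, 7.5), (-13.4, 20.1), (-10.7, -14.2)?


x range: [-13.4, 27.6]
y range: [-14.2, 20.1]
Bounding box: (-13.4,-14.2) to (27.6,20.1)

(-13.4,-14.2) to (27.6,20.1)


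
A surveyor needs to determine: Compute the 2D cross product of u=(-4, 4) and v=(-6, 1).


u x v = u_x*v_y - u_y*v_x = (-4)*1 - 4*(-6)
= (-4) - (-24) = 20

20


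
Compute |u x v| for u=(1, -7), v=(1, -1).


|u x v| = |1*(-1) - (-7)*1|
= |(-1) - (-7)| = 6

6


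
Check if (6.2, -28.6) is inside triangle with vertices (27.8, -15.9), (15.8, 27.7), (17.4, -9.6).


Cross products: AB x AP = 1094.16, BC x BP = -448.16, CA x CP = -268.16
All same sign? no

No, outside


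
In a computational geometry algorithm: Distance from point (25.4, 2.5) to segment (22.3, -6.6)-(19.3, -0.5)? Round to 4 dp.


Project P onto AB: t = 1 (clamped to [0,1])
Closest point on segment: (19.3, -0.5)
Distance: 6.7978

6.7978


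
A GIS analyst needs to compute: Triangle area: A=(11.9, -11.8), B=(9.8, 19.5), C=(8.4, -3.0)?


Area = |x_A(y_B-y_C) + x_B(y_C-y_A) + x_C(y_A-y_B)|/2
= |267.75 + 86.24 + (-262.92)|/2
= 91.07/2 = 45.535

45.535


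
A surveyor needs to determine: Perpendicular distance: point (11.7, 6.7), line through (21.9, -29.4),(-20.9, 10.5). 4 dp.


|cross product| = 1138.1
|line direction| = sqrt(3423.85) = 58.5137
Distance = 1138.1/sqrt(3423.85) = 19.4502

19.4502


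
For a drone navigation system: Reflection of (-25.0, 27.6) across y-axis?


Reflection over y-axis: (x,y) -> (-x,y)
(-25, 27.6) -> (25, 27.6)

(25, 27.6)


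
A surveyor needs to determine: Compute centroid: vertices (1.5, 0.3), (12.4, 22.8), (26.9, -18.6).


Centroid = ((x_A+x_B+x_C)/3, (y_A+y_B+y_C)/3)
= ((1.5+12.4+26.9)/3, (0.3+22.8+(-18.6))/3)
= (13.6, 1.5)

(13.6, 1.5)


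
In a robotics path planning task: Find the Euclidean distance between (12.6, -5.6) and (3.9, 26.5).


dx=-8.7, dy=32.1
d^2 = (-8.7)^2 + 32.1^2 = 1106.1
d = sqrt(1106.1) = 33.2581

33.2581


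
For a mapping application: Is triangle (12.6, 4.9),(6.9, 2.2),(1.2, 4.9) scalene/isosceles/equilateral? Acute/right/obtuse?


Side lengths squared: AB^2=39.78, BC^2=39.78, CA^2=129.96
Sorted: [39.78, 39.78, 129.96]
By sides: Isosceles, By angles: Obtuse

Isosceles, Obtuse


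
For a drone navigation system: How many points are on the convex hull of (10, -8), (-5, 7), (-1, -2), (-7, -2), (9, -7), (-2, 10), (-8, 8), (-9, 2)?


Convex hull vertices (CCW): (-9, 2), (-7, -2), (10, -8), (-2, 10), (-8, 8)
Count = 5

5


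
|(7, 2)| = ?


|u| = sqrt(7^2 + 2^2) = sqrt(53) = 7.2801

7.2801


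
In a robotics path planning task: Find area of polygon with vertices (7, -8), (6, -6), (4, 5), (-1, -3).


Shoelace sum: (7*(-6) - 6*(-8)) + (6*5 - 4*(-6)) + (4*(-3) - (-1)*5) + ((-1)*(-8) - 7*(-3))
= 82
Area = |82|/2 = 41

41


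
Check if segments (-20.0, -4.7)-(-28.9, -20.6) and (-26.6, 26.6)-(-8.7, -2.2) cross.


Cross products: d1=-370.19, d2=-911.12, d3=-383.51, d4=157.42
d1*d2 < 0 and d3*d4 < 0? no

No, they don't intersect


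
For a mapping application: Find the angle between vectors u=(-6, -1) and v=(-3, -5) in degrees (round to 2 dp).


u.v = 23, |u| = sqrt(37) = 6.0828, |v| = sqrt(34) = 5.831
cos(theta) = u.v/(|u||v|) = 23/sqrt(1258) = 0.648466
theta = acos(0.648466) = 49.57 degrees

49.57 degrees


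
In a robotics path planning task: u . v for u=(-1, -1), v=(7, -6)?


u . v = u_x*v_x + u_y*v_y = (-1)*7 + (-1)*(-6)
= (-7) + 6 = -1

-1


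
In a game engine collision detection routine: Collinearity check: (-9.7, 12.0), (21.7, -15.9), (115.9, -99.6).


Cross product: (21.7-(-9.7))*((-99.6)-12) - ((-15.9)-12)*(115.9-(-9.7))
= 0

Yes, collinear


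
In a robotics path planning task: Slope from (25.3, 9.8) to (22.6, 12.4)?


slope = (y2-y1)/(x2-x1) = (12.4-9.8)/(22.6-25.3) = 2.6/(-2.7) = -0.963

-0.963


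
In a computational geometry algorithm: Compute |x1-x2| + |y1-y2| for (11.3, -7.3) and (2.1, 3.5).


|11.3-2.1| + |(-7.3)-3.5| = 9.2 + 10.8 = 20

20


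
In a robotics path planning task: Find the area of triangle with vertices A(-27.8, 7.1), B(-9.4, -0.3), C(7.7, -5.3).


Area = |x_A(y_B-y_C) + x_B(y_C-y_A) + x_C(y_A-y_B)|/2
= |(-139) + 116.56 + 56.98|/2
= 34.54/2 = 17.27

17.27


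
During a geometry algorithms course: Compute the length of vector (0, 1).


|u| = sqrt(0^2 + 1^2) = sqrt(1) = 1

1


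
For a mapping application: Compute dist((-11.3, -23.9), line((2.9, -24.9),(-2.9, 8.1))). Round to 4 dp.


|cross product| = 462.8
|line direction| = sqrt(1122.64) = 33.5058
Distance = 462.8/sqrt(1122.64) = 13.8125

13.8125


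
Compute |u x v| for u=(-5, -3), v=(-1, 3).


|u x v| = |(-5)*3 - (-3)*(-1)|
= |(-15) - 3| = 18

18


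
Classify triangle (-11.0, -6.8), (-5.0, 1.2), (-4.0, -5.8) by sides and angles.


Side lengths squared: AB^2=100, BC^2=50, CA^2=50
Sorted: [50, 50, 100]
By sides: Isosceles, By angles: Right

Isosceles, Right


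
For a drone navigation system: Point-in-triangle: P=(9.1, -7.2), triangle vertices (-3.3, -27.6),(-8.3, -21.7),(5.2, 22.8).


Cross products: AB x AP = -175.16, BC x BP = -578.55, CA x CP = 451.56
All same sign? no

No, outside


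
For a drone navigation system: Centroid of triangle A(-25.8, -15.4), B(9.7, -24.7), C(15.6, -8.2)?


Centroid = ((x_A+x_B+x_C)/3, (y_A+y_B+y_C)/3)
= (((-25.8)+9.7+15.6)/3, ((-15.4)+(-24.7)+(-8.2))/3)
= (-0.1667, -16.1)

(-0.1667, -16.1)


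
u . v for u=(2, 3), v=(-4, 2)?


u . v = u_x*v_x + u_y*v_y = 2*(-4) + 3*2
= (-8) + 6 = -2

-2


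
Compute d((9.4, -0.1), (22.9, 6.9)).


dx=13.5, dy=7
d^2 = 13.5^2 + 7^2 = 231.25
d = sqrt(231.25) = 15.2069

15.2069


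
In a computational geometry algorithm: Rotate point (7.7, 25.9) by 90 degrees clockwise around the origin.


90° CW: (x,y) -> (y, -x)
(7.7,25.9) -> (25.9, -7.7)

(25.9, -7.7)


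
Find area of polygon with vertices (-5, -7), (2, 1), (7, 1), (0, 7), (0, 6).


Shoelace sum: ((-5)*1 - 2*(-7)) + (2*1 - 7*1) + (7*7 - 0*1) + (0*6 - 0*7) + (0*(-7) - (-5)*6)
= 83
Area = |83|/2 = 41.5

41.5


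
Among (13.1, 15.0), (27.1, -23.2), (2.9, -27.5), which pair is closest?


d(P0,P1) = 40.6846, d(P0,P2) = 43.7069, d(P1,P2) = 24.5791
Closest: P1 and P2

Closest pair: (27.1, -23.2) and (2.9, -27.5), distance = 24.5791


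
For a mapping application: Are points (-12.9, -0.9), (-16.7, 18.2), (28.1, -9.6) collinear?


Cross product: ((-16.7)-(-12.9))*((-9.6)-(-0.9)) - (18.2-(-0.9))*(28.1-(-12.9))
= -750.04

No, not collinear


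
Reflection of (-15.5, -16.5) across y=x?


Reflection over y=x: (x,y) -> (y,x)
(-15.5, -16.5) -> (-16.5, -15.5)

(-16.5, -15.5)


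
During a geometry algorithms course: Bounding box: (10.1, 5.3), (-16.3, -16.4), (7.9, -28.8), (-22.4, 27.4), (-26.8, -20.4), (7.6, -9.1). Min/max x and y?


x range: [-26.8, 10.1]
y range: [-28.8, 27.4]
Bounding box: (-26.8,-28.8) to (10.1,27.4)

(-26.8,-28.8) to (10.1,27.4)


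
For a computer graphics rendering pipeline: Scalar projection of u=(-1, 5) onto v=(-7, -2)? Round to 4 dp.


u.v = -3, |v| = sqrt(53) = 7.2801
Scalar projection = u.v / |v| = -3 / sqrt(53) = -0.4121

-0.4121


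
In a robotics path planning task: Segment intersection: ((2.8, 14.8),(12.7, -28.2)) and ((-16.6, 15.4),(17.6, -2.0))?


Cross products: d1=317.04, d2=-981.3, d3=-828.26, d4=470.08
d1*d2 < 0 and d3*d4 < 0? yes

Yes, they intersect


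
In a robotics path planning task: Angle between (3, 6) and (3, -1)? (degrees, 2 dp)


u.v = 3, |u| = sqrt(45) = 6.7082, |v| = sqrt(10) = 3.1623
cos(theta) = u.v/(|u||v|) = 3/sqrt(450) = 0.141421
theta = acos(0.141421) = 81.87 degrees

81.87 degrees


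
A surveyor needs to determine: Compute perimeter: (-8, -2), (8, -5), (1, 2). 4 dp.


Sides: (-8, -2)->(8, -5): sqrt(265) = 16.278821, (8, -5)->(1, 2): sqrt(98) = 9.899495, (1, 2)->(-8, -2): sqrt(97) = 9.848858
Sum = 36.027174
Perimeter = 36.0272

36.0272


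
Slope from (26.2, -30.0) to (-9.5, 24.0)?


slope = (y2-y1)/(x2-x1) = (24-(-30))/((-9.5)-26.2) = 54/(-35.7) = -1.5126

-1.5126


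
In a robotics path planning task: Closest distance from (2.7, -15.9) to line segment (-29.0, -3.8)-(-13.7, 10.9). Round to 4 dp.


Project P onto AB: t = 0.6823 (clamped to [0,1])
Closest point on segment: (-18.5614, 6.2292)
Distance: 30.688

30.688


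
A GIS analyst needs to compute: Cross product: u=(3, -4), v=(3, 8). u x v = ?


u x v = u_x*v_y - u_y*v_x = 3*8 - (-4)*3
= 24 - (-12) = 36

36


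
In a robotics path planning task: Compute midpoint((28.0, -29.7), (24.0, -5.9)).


M = ((28+24)/2, ((-29.7)+(-5.9))/2)
= (26, -17.8)

(26, -17.8)


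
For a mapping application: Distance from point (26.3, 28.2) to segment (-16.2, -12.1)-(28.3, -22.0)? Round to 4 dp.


Project P onto AB: t = 0.718 (clamped to [0,1])
Closest point on segment: (15.7529, -19.2086)
Distance: 48.5677

48.5677


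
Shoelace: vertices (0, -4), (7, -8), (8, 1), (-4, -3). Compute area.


Shoelace sum: (0*(-8) - 7*(-4)) + (7*1 - 8*(-8)) + (8*(-3) - (-4)*1) + ((-4)*(-4) - 0*(-3))
= 95
Area = |95|/2 = 47.5

47.5


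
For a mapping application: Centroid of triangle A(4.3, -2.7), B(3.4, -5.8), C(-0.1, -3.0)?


Centroid = ((x_A+x_B+x_C)/3, (y_A+y_B+y_C)/3)
= ((4.3+3.4+(-0.1))/3, ((-2.7)+(-5.8)+(-3))/3)
= (2.5333, -3.8333)

(2.5333, -3.8333)


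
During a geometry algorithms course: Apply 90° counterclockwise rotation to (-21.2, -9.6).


90° CCW: (x,y) -> (-y, x)
(-21.2,-9.6) -> (9.6, -21.2)

(9.6, -21.2)


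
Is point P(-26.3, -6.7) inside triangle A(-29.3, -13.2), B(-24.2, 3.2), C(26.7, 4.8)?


Cross products: AB x AP = -16.05, BC x BP = -500.55, CA x CP = -310
All same sign? yes

Yes, inside


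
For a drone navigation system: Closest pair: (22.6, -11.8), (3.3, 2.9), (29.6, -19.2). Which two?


d(P0,P1) = 24.2607, d(P0,P2) = 10.1863, d(P1,P2) = 34.3526
Closest: P0 and P2

Closest pair: (22.6, -11.8) and (29.6, -19.2), distance = 10.1863


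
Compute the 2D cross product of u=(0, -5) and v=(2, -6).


u x v = u_x*v_y - u_y*v_x = 0*(-6) - (-5)*2
= 0 - (-10) = 10

10


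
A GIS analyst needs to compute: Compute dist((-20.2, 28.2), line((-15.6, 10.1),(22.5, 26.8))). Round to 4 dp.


|cross product| = 766.43
|line direction| = sqrt(1730.5) = 41.5993
Distance = 766.43/sqrt(1730.5) = 18.4241

18.4241


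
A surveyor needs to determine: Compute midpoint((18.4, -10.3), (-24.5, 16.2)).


M = ((18.4+(-24.5))/2, ((-10.3)+16.2)/2)
= (-3.05, 2.95)

(-3.05, 2.95)


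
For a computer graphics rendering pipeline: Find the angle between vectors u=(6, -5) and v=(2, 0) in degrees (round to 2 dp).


u.v = 12, |u| = sqrt(61) = 7.8102, |v| = sqrt(4) = 2
cos(theta) = u.v/(|u||v|) = 12/sqrt(244) = 0.768221
theta = acos(0.768221) = 39.81 degrees

39.81 degrees


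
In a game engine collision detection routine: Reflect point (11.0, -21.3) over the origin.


Reflection over origin: (x,y) -> (-x,-y)
(11, -21.3) -> (-11, 21.3)

(-11, 21.3)


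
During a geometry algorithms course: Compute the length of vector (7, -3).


|u| = sqrt(7^2 + (-3)^2) = sqrt(58) = 7.6158

7.6158


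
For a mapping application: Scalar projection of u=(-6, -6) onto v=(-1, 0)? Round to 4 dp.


u.v = 6, |v| = sqrt(1) = 1
Scalar projection = u.v / |v| = 6 / sqrt(1) = 6

6


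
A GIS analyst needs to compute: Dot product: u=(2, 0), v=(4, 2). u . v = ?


u . v = u_x*v_x + u_y*v_y = 2*4 + 0*2
= 8 + 0 = 8

8


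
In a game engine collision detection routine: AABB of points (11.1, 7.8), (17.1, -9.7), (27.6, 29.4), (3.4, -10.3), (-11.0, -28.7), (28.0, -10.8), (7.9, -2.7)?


x range: [-11, 28]
y range: [-28.7, 29.4]
Bounding box: (-11,-28.7) to (28,29.4)

(-11,-28.7) to (28,29.4)


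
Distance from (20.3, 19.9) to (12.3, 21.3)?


dx=-8, dy=1.4
d^2 = (-8)^2 + 1.4^2 = 65.96
d = sqrt(65.96) = 8.1216

8.1216


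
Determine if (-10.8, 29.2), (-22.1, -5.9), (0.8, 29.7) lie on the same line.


Cross product: ((-22.1)-(-10.8))*(29.7-29.2) - ((-5.9)-29.2)*(0.8-(-10.8))
= 401.51

No, not collinear


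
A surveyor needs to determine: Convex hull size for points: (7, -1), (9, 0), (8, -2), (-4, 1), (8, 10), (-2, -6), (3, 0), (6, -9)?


Convex hull vertices (CCW): (-4, 1), (-2, -6), (6, -9), (9, 0), (8, 10)
Count = 5

5


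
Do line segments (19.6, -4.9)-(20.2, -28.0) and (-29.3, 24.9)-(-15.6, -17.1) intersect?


Cross products: d1=1645.54, d2=1354.27, d3=-1111.71, d4=-820.44
d1*d2 < 0 and d3*d4 < 0? no

No, they don't intersect


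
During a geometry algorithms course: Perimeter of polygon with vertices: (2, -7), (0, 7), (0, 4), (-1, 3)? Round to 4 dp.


Sides: (2, -7)->(0, 7): sqrt(200) = 14.142136, (0, 7)->(0, 4): sqrt(9) = 3, (0, 4)->(-1, 3): sqrt(2) = 1.414214, (-1, 3)->(2, -7): sqrt(109) = 10.440307
Sum = 28.996657
Perimeter = 28.9967

28.9967


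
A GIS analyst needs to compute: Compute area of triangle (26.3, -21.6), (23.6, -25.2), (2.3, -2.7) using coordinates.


Area = |x_A(y_B-y_C) + x_B(y_C-y_A) + x_C(y_A-y_B)|/2
= |(-591.75) + 446.04 + 8.28|/2
= 137.43/2 = 68.715

68.715


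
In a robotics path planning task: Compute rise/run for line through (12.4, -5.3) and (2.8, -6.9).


slope = (y2-y1)/(x2-x1) = ((-6.9)-(-5.3))/(2.8-12.4) = (-1.6)/(-9.6) = 0.1667

0.1667


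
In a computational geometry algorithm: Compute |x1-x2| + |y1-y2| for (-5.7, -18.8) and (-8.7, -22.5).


|(-5.7)-(-8.7)| + |(-18.8)-(-22.5)| = 3 + 3.7 = 6.7

6.7


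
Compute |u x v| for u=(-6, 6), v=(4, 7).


|u x v| = |(-6)*7 - 6*4|
= |(-42) - 24| = 66

66


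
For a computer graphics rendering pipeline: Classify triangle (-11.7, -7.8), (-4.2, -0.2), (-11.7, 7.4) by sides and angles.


Side lengths squared: AB^2=114.01, BC^2=114.01, CA^2=231.04
Sorted: [114.01, 114.01, 231.04]
By sides: Isosceles, By angles: Obtuse

Isosceles, Obtuse


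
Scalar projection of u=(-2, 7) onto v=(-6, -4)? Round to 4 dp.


u.v = -16, |v| = sqrt(52) = 7.2111
Scalar projection = u.v / |v| = -16 / sqrt(52) = -2.2188

-2.2188


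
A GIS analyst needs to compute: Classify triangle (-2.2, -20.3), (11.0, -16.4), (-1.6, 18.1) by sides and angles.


Side lengths squared: AB^2=189.45, BC^2=1349.01, CA^2=1474.92
Sorted: [189.45, 1349.01, 1474.92]
By sides: Scalene, By angles: Acute

Scalene, Acute


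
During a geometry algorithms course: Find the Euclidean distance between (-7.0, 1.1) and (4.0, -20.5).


dx=11, dy=-21.6
d^2 = 11^2 + (-21.6)^2 = 587.56
d = sqrt(587.56) = 24.2396

24.2396


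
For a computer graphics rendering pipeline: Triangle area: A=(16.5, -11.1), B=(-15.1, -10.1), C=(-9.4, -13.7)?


Area = |x_A(y_B-y_C) + x_B(y_C-y_A) + x_C(y_A-y_B)|/2
= |59.4 + 39.26 + 9.4|/2
= 108.06/2 = 54.03

54.03


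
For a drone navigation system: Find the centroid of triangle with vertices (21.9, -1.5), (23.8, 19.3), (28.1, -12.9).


Centroid = ((x_A+x_B+x_C)/3, (y_A+y_B+y_C)/3)
= ((21.9+23.8+28.1)/3, ((-1.5)+19.3+(-12.9))/3)
= (24.6, 1.6333)

(24.6, 1.6333)


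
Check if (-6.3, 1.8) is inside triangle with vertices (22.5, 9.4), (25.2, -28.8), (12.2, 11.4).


Cross products: AB x AP = -1120.68, BC x BP = 868.5, CA x CP = -135.88
All same sign? no

No, outside


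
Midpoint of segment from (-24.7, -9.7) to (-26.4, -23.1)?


M = (((-24.7)+(-26.4))/2, ((-9.7)+(-23.1))/2)
= (-25.55, -16.4)

(-25.55, -16.4)


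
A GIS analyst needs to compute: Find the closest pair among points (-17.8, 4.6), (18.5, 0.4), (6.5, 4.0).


d(P0,P1) = 36.5422, d(P0,P2) = 24.3074, d(P1,P2) = 12.5284
Closest: P1 and P2

Closest pair: (18.5, 0.4) and (6.5, 4.0), distance = 12.5284


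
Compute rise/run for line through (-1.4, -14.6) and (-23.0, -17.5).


slope = (y2-y1)/(x2-x1) = ((-17.5)-(-14.6))/((-23)-(-1.4)) = (-2.9)/(-21.6) = 0.1343

0.1343


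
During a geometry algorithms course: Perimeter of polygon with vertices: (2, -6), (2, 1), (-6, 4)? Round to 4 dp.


Sides: (2, -6)->(2, 1): sqrt(49) = 7, (2, 1)->(-6, 4): sqrt(73) = 8.544004, (-6, 4)->(2, -6): sqrt(164) = 12.806248
Sum = 28.350252
Perimeter = 28.3503

28.3503


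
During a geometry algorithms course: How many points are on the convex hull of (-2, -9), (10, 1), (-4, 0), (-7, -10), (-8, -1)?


Convex hull vertices (CCW): (-8, -1), (-7, -10), (-2, -9), (10, 1), (-4, 0)
Count = 5

5


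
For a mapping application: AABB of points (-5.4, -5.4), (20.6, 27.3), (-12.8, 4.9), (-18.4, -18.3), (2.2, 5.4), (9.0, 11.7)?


x range: [-18.4, 20.6]
y range: [-18.3, 27.3]
Bounding box: (-18.4,-18.3) to (20.6,27.3)

(-18.4,-18.3) to (20.6,27.3)


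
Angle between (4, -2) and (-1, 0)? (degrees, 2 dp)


u.v = -4, |u| = sqrt(20) = 4.4721, |v| = sqrt(1) = 1
cos(theta) = u.v/(|u||v|) = -4/sqrt(20) = -0.894427
theta = acos(-0.894427) = 153.43 degrees

153.43 degrees


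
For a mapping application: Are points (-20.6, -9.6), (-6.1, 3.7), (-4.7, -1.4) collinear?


Cross product: ((-6.1)-(-20.6))*((-1.4)-(-9.6)) - (3.7-(-9.6))*((-4.7)-(-20.6))
= -92.57

No, not collinear


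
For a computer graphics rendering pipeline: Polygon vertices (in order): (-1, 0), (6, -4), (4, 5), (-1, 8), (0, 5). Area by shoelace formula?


Shoelace sum: ((-1)*(-4) - 6*0) + (6*5 - 4*(-4)) + (4*8 - (-1)*5) + ((-1)*5 - 0*8) + (0*0 - (-1)*5)
= 87
Area = |87|/2 = 43.5

43.5


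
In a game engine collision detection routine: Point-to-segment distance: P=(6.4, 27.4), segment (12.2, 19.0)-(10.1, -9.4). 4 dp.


Project P onto AB: t = 0 (clamped to [0,1])
Closest point on segment: (12.2, 19)
Distance: 10.2078

10.2078


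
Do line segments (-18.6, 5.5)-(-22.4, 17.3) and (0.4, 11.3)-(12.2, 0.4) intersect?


Cross products: d1=-275.54, d2=-177.72, d3=-246.24, d4=-344.06
d1*d2 < 0 and d3*d4 < 0? no

No, they don't intersect


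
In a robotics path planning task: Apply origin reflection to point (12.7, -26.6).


Reflection over origin: (x,y) -> (-x,-y)
(12.7, -26.6) -> (-12.7, 26.6)

(-12.7, 26.6)


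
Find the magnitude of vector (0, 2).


|u| = sqrt(0^2 + 2^2) = sqrt(4) = 2

2


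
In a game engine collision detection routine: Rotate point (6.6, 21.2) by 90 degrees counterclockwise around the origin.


90° CCW: (x,y) -> (-y, x)
(6.6,21.2) -> (-21.2, 6.6)

(-21.2, 6.6)


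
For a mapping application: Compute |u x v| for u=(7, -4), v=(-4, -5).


|u x v| = |7*(-5) - (-4)*(-4)|
= |(-35) - 16| = 51

51


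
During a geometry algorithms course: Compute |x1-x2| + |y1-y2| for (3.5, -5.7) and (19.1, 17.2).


|3.5-19.1| + |(-5.7)-17.2| = 15.6 + 22.9 = 38.5

38.5


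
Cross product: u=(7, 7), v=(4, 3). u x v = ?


u x v = u_x*v_y - u_y*v_x = 7*3 - 7*4
= 21 - 28 = -7

-7


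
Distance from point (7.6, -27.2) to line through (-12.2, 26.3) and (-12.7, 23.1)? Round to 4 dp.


|cross product| = 90.11
|line direction| = sqrt(10.49) = 3.2388
Distance = 90.11/sqrt(10.49) = 27.8218

27.8218


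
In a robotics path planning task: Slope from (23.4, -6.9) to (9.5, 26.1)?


slope = (y2-y1)/(x2-x1) = (26.1-(-6.9))/(9.5-23.4) = 33/(-13.9) = -2.3741

-2.3741


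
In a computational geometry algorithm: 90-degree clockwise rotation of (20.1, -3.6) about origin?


90° CW: (x,y) -> (y, -x)
(20.1,-3.6) -> (-3.6, -20.1)

(-3.6, -20.1)


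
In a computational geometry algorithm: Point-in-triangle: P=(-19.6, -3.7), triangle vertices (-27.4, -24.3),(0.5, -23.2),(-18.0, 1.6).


Cross products: AB x AP = 566.16, BC x BP = 137.73, CA x CP = 8.38
All same sign? yes

Yes, inside


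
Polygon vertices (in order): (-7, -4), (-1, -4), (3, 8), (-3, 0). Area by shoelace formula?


Shoelace sum: ((-7)*(-4) - (-1)*(-4)) + ((-1)*8 - 3*(-4)) + (3*0 - (-3)*8) + ((-3)*(-4) - (-7)*0)
= 64
Area = |64|/2 = 32

32


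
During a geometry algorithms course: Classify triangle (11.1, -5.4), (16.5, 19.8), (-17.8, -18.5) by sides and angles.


Side lengths squared: AB^2=664.2, BC^2=2643.38, CA^2=1006.82
Sorted: [664.2, 1006.82, 2643.38]
By sides: Scalene, By angles: Obtuse

Scalene, Obtuse


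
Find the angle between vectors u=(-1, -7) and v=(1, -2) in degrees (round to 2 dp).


u.v = 13, |u| = sqrt(50) = 7.0711, |v| = sqrt(5) = 2.2361
cos(theta) = u.v/(|u||v|) = 13/sqrt(250) = 0.822192
theta = acos(0.822192) = 34.7 degrees

34.7 degrees


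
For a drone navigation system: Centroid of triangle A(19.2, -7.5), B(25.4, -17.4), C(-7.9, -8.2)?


Centroid = ((x_A+x_B+x_C)/3, (y_A+y_B+y_C)/3)
= ((19.2+25.4+(-7.9))/3, ((-7.5)+(-17.4)+(-8.2))/3)
= (12.2333, -11.0333)

(12.2333, -11.0333)


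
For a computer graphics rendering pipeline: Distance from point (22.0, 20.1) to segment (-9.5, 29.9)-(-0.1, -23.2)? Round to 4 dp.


Project P onto AB: t = 0.2808 (clamped to [0,1])
Closest point on segment: (-6.8607, 14.9909)
Distance: 29.3095

29.3095


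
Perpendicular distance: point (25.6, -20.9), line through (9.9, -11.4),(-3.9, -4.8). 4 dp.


|cross product| = 27.48
|line direction| = sqrt(234) = 15.2971
Distance = 27.48/sqrt(234) = 1.7964

1.7964


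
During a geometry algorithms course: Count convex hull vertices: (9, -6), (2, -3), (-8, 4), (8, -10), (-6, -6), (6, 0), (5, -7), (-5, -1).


Convex hull vertices (CCW): (-8, 4), (-6, -6), (8, -10), (9, -6), (6, 0)
Count = 5

5


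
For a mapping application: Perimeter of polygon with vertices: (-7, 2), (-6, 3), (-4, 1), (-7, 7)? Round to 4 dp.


Sides: (-7, 2)->(-6, 3): sqrt(2) = 1.414214, (-6, 3)->(-4, 1): sqrt(8) = 2.828427, (-4, 1)->(-7, 7): sqrt(45) = 6.708204, (-7, 7)->(-7, 2): sqrt(25) = 5
Sum = 15.950845
Perimeter = 15.9508

15.9508


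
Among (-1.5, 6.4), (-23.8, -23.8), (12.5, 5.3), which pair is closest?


d(P0,P1) = 37.541, d(P0,P2) = 14.0431, d(P1,P2) = 46.5242
Closest: P0 and P2

Closest pair: (-1.5, 6.4) and (12.5, 5.3), distance = 14.0431


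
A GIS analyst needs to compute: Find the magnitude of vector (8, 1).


|u| = sqrt(8^2 + 1^2) = sqrt(65) = 8.0623

8.0623


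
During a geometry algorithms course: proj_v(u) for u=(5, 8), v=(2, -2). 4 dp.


u.v = -6, |v| = sqrt(8) = 2.8284
Scalar projection = u.v / |v| = -6 / sqrt(8) = -2.1213

-2.1213


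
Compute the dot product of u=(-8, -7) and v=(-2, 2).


u . v = u_x*v_x + u_y*v_y = (-8)*(-2) + (-7)*2
= 16 + (-14) = 2

2


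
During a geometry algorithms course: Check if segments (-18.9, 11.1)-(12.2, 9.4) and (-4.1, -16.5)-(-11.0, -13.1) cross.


Cross products: d1=-140.12, d2=-234.13, d3=-833.2, d4=-739.19
d1*d2 < 0 and d3*d4 < 0? no

No, they don't intersect


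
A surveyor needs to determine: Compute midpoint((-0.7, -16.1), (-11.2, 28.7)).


M = (((-0.7)+(-11.2))/2, ((-16.1)+28.7)/2)
= (-5.95, 6.3)

(-5.95, 6.3)


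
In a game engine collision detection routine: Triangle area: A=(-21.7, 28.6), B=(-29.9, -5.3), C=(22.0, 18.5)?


Area = |x_A(y_B-y_C) + x_B(y_C-y_A) + x_C(y_A-y_B)|/2
= |516.46 + 301.99 + 745.8|/2
= 1564.25/2 = 782.125

782.125


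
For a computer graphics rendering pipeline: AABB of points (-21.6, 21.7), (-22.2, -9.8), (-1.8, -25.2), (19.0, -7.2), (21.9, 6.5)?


x range: [-22.2, 21.9]
y range: [-25.2, 21.7]
Bounding box: (-22.2,-25.2) to (21.9,21.7)

(-22.2,-25.2) to (21.9,21.7)


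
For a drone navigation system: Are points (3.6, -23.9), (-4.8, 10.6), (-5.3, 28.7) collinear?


Cross product: ((-4.8)-3.6)*(28.7-(-23.9)) - (10.6-(-23.9))*((-5.3)-3.6)
= -134.79

No, not collinear


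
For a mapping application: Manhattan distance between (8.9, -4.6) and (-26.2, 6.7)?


|8.9-(-26.2)| + |(-4.6)-6.7| = 35.1 + 11.3 = 46.4

46.4


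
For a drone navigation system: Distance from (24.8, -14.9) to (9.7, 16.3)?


dx=-15.1, dy=31.2
d^2 = (-15.1)^2 + 31.2^2 = 1201.45
d = sqrt(1201.45) = 34.6619

34.6619


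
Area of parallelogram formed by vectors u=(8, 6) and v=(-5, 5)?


|u x v| = |8*5 - 6*(-5)|
= |40 - (-30)| = 70

70


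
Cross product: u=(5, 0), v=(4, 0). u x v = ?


u x v = u_x*v_y - u_y*v_x = 5*0 - 0*4
= 0 - 0 = 0

0


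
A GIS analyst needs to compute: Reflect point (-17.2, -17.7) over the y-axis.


Reflection over y-axis: (x,y) -> (-x,y)
(-17.2, -17.7) -> (17.2, -17.7)

(17.2, -17.7)


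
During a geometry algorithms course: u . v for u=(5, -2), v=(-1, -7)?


u . v = u_x*v_x + u_y*v_y = 5*(-1) + (-2)*(-7)
= (-5) + 14 = 9

9


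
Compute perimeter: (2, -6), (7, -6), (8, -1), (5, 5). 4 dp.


Sides: (2, -6)->(7, -6): sqrt(25) = 5, (7, -6)->(8, -1): sqrt(26) = 5.09902, (8, -1)->(5, 5): sqrt(45) = 6.708204, (5, 5)->(2, -6): sqrt(130) = 11.401754
Sum = 28.208978
Perimeter = 28.209

28.209


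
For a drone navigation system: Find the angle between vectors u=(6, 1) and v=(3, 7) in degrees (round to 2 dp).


u.v = 25, |u| = sqrt(37) = 6.0828, |v| = sqrt(58) = 7.6158
cos(theta) = u.v/(|u||v|) = 25/sqrt(2146) = 0.539666
theta = acos(0.539666) = 57.34 degrees

57.34 degrees


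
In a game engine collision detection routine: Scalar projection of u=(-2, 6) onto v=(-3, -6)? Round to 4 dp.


u.v = -30, |v| = sqrt(45) = 6.7082
Scalar projection = u.v / |v| = -30 / sqrt(45) = -4.4721

-4.4721


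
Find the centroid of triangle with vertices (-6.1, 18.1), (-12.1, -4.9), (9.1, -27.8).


Centroid = ((x_A+x_B+x_C)/3, (y_A+y_B+y_C)/3)
= (((-6.1)+(-12.1)+9.1)/3, (18.1+(-4.9)+(-27.8))/3)
= (-3.0333, -4.8667)

(-3.0333, -4.8667)


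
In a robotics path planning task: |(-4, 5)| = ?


|u| = sqrt((-4)^2 + 5^2) = sqrt(41) = 6.4031

6.4031


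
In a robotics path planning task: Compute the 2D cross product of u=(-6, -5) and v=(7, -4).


u x v = u_x*v_y - u_y*v_x = (-6)*(-4) - (-5)*7
= 24 - (-35) = 59

59


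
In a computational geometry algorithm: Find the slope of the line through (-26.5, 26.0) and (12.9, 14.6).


slope = (y2-y1)/(x2-x1) = (14.6-26)/(12.9-(-26.5)) = (-11.4)/39.4 = -0.2893

-0.2893


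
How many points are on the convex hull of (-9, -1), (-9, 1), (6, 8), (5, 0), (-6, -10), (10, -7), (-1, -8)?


Convex hull vertices (CCW): (-9, -1), (-6, -10), (10, -7), (6, 8), (-9, 1)
Count = 5

5


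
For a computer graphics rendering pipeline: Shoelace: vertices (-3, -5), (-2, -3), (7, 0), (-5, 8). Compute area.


Shoelace sum: ((-3)*(-3) - (-2)*(-5)) + ((-2)*0 - 7*(-3)) + (7*8 - (-5)*0) + ((-5)*(-5) - (-3)*8)
= 125
Area = |125|/2 = 62.5

62.5


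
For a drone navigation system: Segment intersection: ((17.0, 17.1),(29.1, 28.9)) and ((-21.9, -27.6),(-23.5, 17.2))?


Cross products: d1=-1814.24, d2=-2375.2, d3=-81.85, d4=479.11
d1*d2 < 0 and d3*d4 < 0? no

No, they don't intersect


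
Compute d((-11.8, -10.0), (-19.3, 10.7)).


dx=-7.5, dy=20.7
d^2 = (-7.5)^2 + 20.7^2 = 484.74
d = sqrt(484.74) = 22.0168

22.0168


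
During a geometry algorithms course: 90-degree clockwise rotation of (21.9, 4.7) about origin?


90° CW: (x,y) -> (y, -x)
(21.9,4.7) -> (4.7, -21.9)

(4.7, -21.9)


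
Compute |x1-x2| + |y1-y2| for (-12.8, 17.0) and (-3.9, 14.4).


|(-12.8)-(-3.9)| + |17-14.4| = 8.9 + 2.6 = 11.5

11.5


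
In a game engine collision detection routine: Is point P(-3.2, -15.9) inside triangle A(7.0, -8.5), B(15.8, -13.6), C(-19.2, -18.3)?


Cross products: AB x AP = -117.14, BC x BP = -8.8, CA x CP = -93.92
All same sign? yes

Yes, inside


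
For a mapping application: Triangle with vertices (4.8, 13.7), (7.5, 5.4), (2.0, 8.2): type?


Side lengths squared: AB^2=76.18, BC^2=38.09, CA^2=38.09
Sorted: [38.09, 38.09, 76.18]
By sides: Isosceles, By angles: Right

Isosceles, Right


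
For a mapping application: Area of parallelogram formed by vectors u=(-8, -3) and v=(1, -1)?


|u x v| = |(-8)*(-1) - (-3)*1|
= |8 - (-3)| = 11

11


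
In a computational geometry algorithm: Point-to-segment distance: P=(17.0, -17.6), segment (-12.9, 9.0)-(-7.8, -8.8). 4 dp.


Project P onto AB: t = 1 (clamped to [0,1])
Closest point on segment: (-7.8, -8.8)
Distance: 26.315

26.315


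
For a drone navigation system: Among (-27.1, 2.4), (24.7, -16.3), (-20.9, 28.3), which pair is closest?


d(P0,P1) = 55.072, d(P0,P2) = 26.6317, d(P1,P2) = 63.785
Closest: P0 and P2

Closest pair: (-27.1, 2.4) and (-20.9, 28.3), distance = 26.6317


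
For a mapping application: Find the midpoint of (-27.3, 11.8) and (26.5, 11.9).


M = (((-27.3)+26.5)/2, (11.8+11.9)/2)
= (-0.4, 11.85)

(-0.4, 11.85)


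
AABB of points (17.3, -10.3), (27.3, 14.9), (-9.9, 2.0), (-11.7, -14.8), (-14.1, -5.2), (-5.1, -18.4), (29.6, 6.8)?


x range: [-14.1, 29.6]
y range: [-18.4, 14.9]
Bounding box: (-14.1,-18.4) to (29.6,14.9)

(-14.1,-18.4) to (29.6,14.9)


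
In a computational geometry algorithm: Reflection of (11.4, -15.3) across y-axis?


Reflection over y-axis: (x,y) -> (-x,y)
(11.4, -15.3) -> (-11.4, -15.3)

(-11.4, -15.3)


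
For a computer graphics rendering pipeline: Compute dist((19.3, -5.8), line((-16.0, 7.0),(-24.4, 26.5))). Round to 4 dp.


|cross product| = 580.83
|line direction| = sqrt(450.81) = 21.2323
Distance = 580.83/sqrt(450.81) = 27.356

27.356


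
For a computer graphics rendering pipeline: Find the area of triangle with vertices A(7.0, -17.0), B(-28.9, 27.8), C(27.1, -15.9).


Area = |x_A(y_B-y_C) + x_B(y_C-y_A) + x_C(y_A-y_B)|/2
= |305.9 + (-31.79) + (-1214.08)|/2
= 939.97/2 = 469.985

469.985


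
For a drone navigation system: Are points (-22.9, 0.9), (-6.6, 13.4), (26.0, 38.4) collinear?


Cross product: ((-6.6)-(-22.9))*(38.4-0.9) - (13.4-0.9)*(26-(-22.9))
= 0

Yes, collinear


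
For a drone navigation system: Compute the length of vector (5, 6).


|u| = sqrt(5^2 + 6^2) = sqrt(61) = 7.8102

7.8102


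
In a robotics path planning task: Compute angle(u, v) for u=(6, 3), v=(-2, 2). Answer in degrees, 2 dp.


u.v = -6, |u| = sqrt(45) = 6.7082, |v| = sqrt(8) = 2.8284
cos(theta) = u.v/(|u||v|) = -6/sqrt(360) = -0.316228
theta = acos(-0.316228) = 108.43 degrees

108.43 degrees
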